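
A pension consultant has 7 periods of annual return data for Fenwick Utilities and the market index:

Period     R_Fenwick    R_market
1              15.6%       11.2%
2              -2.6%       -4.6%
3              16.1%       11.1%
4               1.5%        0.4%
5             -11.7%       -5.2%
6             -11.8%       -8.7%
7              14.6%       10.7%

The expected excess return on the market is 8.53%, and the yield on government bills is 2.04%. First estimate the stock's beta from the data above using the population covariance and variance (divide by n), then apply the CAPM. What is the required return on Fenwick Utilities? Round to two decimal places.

14.02%

Mean R_i = (15.6 − 2.6 + 16.1 + 1.5 − 11.7 − 11.8 + 14.6) / 7 = 3.1000%
Mean R_m = (11.2 − 4.6 + 11.1 + 0.4 − 5.2 − 8.7 + 10.7) / 7 = 2.1286%
Σ(R_i − R̄_i)(R_m − R̄_m) = 639.5200  ⇒  Cov = 639.5200 / 7 = 91.3600
Σ(R_m − R̄_m)² = 455.4743  ⇒  Var(R_m) = 455.4743 / 7 = 65.0678
β = Cov / Var(R_m) = 91.3600 / 65.0678 = 1.4041
E(R) = R_f + β × MRP = 2.04% + 1.4041 × 8.53% = 14.02%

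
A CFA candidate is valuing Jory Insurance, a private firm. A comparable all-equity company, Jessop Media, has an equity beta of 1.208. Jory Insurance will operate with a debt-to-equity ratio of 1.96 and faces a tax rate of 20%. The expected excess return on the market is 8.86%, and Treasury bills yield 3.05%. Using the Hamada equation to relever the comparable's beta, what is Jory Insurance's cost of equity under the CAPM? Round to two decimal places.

30.53%

β_L = β_U × [1 + (1 − t)(D/E)] = 1.208 × [1 + (1 − 0.20) × 1.96]
    = 1.208 × [1 + 0.80 × 1.96] = 1.208 × 2.5680 = 3.1021
E(R) = R_f + β_L × MRP = 3.05% + 3.1021 × 8.86% = 30.53%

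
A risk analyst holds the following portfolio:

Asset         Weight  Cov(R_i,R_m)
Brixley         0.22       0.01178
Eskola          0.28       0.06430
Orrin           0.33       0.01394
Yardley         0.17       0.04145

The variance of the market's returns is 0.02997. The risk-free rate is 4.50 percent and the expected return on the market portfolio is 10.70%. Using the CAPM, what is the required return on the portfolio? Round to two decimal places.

β_Brixley = 0.01178 / 0.02997 = 0.3931
β_Eskola = 0.06430 / 0.02997 = 2.1455
β_Orrin = 0.01394 / 0.02997 = 0.4651
β_Yardley = 0.04145 / 0.02997 = 1.3830
β_P = Σ w_i β_i = 0.22×0.3931 + 0.28×2.1455 + 0.33×0.4651 + 0.17×1.3830 = 1.0758
MRP = 10.70% − 4.50% = 6.20%
E(R_P) = R_f + β_P × MRP = 4.50% + 1.0758 × 6.20% = 11.17%

11.17%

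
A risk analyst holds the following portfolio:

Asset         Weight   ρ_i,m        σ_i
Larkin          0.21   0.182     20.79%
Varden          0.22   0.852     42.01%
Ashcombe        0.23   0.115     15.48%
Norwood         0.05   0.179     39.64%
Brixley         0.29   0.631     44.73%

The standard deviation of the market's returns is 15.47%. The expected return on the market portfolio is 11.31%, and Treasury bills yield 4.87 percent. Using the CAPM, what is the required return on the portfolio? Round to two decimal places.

12.20%

β_Larkin = 0.182 × 20.79% / 15.47% = 0.2446
β_Varden = 0.852 × 42.01% / 15.47% = 2.3137
β_Ashcombe = 0.115 × 15.48% / 15.47% = 0.1151
β_Norwood = 0.179 × 39.64% / 15.47% = 0.4587
β_Brixley = 0.631 × 44.73% / 15.47% = 1.8245
β_P = Σ w_i β_i = 0.21×0.2446 + 0.22×2.3137 + 0.23×0.1151 + 0.05×0.4587 + 0.29×1.8245 = 1.1389
MRP = 11.31% − 4.87% = 6.44%
E(R_P) = R_f + β_P × MRP = 4.87% + 1.1389 × 6.44% = 12.20%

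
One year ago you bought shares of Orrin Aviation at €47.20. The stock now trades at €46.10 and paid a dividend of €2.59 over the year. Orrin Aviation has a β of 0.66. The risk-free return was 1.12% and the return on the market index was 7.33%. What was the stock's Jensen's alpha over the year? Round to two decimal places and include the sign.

Realised HPR = (P1 + D1 − P0) / P0 = (46.10 + 2.59 − 47.20) / 47.20 = 1.49 / 47.20 = 3.1568%
MRP = 7.33% − 1.12% = 6.21%
CAPM required = R_f + β·MRP = 1.12% + 0.66 × 6.21% = 5.2186%
α = realised − required = 3.1568% − 5.2186% = -2.06%

-2.06%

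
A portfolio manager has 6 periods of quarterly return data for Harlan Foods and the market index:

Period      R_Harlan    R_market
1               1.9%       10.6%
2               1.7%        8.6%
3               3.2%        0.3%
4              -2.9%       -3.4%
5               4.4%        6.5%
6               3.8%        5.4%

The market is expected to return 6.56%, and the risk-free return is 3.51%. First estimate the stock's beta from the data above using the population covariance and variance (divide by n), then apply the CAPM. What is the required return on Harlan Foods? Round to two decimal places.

4.35%

Mean R_i = (1.9 + 1.7 + 3.2 − 2.9 + 4.4 + 3.8) / 6 = 2.0167%
Mean R_m = (10.6 + 8.6 + 0.3 − 3.4 + 6.5 + 5.4) / 6 = 4.6667%
Σ(R_i − R̄_i)(R_m − R̄_m) = 38.2333  ⇒  Cov = 38.2333 / 6 = 6.3722
Σ(R_m − R̄_m)² = 138.7133  ⇒  Var(R_m) = 138.7133 / 6 = 23.1189
β = Cov / Var(R_m) = 6.3722 / 23.1189 = 0.2756
MRP = 6.56% − 3.51% = 3.05%
E(R) = R_f + β × MRP = 3.51% + 0.2756 × 3.05% = 4.35%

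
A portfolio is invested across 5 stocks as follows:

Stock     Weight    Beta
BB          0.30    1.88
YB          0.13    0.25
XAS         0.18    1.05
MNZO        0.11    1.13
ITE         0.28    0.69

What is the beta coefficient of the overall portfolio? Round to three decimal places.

1.103

β_P = Σ w_i β_i = 0.30×1.88 + 0.13×0.25 + 0.18×1.05 + 0.11×1.13 + 0.28×0.69 = 1.1030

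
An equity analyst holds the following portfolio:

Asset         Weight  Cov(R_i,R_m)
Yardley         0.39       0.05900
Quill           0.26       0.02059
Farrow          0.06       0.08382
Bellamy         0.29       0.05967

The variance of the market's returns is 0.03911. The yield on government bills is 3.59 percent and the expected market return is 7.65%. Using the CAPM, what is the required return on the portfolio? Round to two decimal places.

β_Yardley = 0.05900 / 0.03911 = 1.5086
β_Quill = 0.02059 / 0.03911 = 0.5265
β_Farrow = 0.08382 / 0.03911 = 2.1432
β_Bellamy = 0.05967 / 0.03911 = 1.5257
β_P = Σ w_i β_i = 0.39×1.5086 + 0.26×0.5265 + 0.06×2.1432 + 0.29×1.5257 = 1.2963
MRP = 7.65% − 3.59% = 4.06%
E(R_P) = R_f + β_P × MRP = 3.59% + 1.2963 × 4.06% = 8.85%

8.85%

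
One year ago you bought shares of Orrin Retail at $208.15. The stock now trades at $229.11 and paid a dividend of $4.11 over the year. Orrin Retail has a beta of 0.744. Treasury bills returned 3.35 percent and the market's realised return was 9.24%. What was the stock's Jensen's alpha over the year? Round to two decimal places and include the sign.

Realised HPR = (P1 + D1 − P0) / P0 = (229.11 + 4.11 − 208.15) / 208.15 = 25.07 / 208.15 = 12.0442%
MRP = 9.24% − 3.35% = 5.89%
CAPM required = R_f + β·MRP = 3.35% + 0.744 × 5.89% = 7.73216%
α = realised − required = 12.0442% − 7.73216% = +4.31%

+4.31%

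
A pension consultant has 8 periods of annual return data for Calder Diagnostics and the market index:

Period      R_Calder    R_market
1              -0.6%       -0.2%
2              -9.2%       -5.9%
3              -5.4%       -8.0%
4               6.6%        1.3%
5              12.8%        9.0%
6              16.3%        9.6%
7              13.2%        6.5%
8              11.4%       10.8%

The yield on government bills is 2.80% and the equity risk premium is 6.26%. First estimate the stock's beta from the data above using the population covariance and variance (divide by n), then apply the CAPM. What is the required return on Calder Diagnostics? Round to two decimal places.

10.61%

Mean R_i = (-0.6 − 9.2 − 5.4 + 6.6 + 12.8 + 16.3 + 13.2 + 11.4) / 8 = 5.6375%
Mean R_m = (-0.2 − 5.9 − 8.0 + 1.3 + 9.0 + 9.6 + 6.5 + 10.8) / 8 = 2.8875%
Σ(R_i − R̄_i)(R_m − R̄_m) = 456.5538  ⇒  Cov = 456.5538 / 8 = 57.0692
Σ(R_m − R̄_m)² = 365.8888  ⇒  Var(R_m) = 365.8888 / 8 = 45.7361
β = Cov / Var(R_m) = 57.0692 / 45.7361 = 1.2478
E(R) = R_f + β × MRP = 2.80% + 1.2478 × 6.26% = 10.61%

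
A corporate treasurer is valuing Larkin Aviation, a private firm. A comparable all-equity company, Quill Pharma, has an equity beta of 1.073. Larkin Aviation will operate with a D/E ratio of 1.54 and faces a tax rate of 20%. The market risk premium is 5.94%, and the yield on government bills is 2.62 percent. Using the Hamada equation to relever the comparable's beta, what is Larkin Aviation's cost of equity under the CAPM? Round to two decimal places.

β_L = β_U × [1 + (1 − t)(D/E)] = 1.073 × [1 + (1 − 0.20) × 1.54]
    = 1.073 × [1 + 0.80 × 1.54] = 1.073 × 2.2320 = 2.3949
E(R) = R_f + β_L × MRP = 2.62% + 2.3949 × 5.94% = 16.85%

16.85%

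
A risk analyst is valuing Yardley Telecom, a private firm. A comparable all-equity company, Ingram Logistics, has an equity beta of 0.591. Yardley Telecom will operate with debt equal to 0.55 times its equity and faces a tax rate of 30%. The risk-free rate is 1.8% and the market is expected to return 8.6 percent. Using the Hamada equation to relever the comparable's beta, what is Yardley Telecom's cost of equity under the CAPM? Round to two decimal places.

β_L = β_U × [1 + (1 − t)(D/E)] = 0.591 × [1 + (1 − 0.30) × 0.55]
    = 0.591 × [1 + 0.70 × 0.55] = 0.591 × 1.3850 = 0.8185
MRP = 8.6% − 1.8% = 6.80%
E(R) = R_f + β_L × MRP = 1.8% + 0.8185 × 6.8% = 7.37%

7.37%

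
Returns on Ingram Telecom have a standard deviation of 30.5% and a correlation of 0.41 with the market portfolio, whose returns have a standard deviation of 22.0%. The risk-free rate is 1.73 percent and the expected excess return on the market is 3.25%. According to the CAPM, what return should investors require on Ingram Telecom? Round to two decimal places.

β = ρ × σ_i / σ_m = 0.41 × 30.5% / 22.0% = 0.5684
E(R) = 1.73% + 0.5684 × 3.25% = 3.58%

3.58%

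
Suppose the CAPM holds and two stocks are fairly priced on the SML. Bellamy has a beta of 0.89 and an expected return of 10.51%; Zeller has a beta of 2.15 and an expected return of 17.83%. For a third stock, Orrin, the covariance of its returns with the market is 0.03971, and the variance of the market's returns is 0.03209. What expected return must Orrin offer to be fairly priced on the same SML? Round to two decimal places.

12.53%

MRP = (17.83% − 10.51%) / (2.15 − 0.89) = 5.8095%
R_f = 10.51% − 0.89 × 5.8095% = 5.3395%
β_Orrin = Cov / Var(R_m) = 0.03971 / 0.03209 = 1.2375
E(R_Orrin) = R_f + β × MRP = 5.3395% + 1.2375 × 5.8095% = 12.53%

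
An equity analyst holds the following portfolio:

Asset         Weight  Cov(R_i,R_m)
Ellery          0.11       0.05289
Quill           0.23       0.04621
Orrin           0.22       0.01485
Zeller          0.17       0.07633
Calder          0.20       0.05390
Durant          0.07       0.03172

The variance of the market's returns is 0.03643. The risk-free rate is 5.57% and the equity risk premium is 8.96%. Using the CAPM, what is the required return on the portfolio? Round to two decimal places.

β_Ellery = 0.05289 / 0.03643 = 1.4518
β_Quill = 0.04621 / 0.03643 = 1.2685
β_Orrin = 0.01485 / 0.03643 = 0.4076
β_Zeller = 0.07633 / 0.03643 = 2.0953
β_Calder = 0.05390 / 0.03643 = 1.4795
β_Durant = 0.03172 / 0.03643 = 0.8707
β_P = Σ w_i β_i = 0.11×1.4518 + 0.23×1.2685 + 0.22×0.4076 + 0.17×2.0953 + 0.20×1.4795 + 0.07×0.8707 = 1.2542
E(R_P) = R_f + β_P × MRP = 5.57% + 1.2542 × 8.96% = 16.81%

16.81%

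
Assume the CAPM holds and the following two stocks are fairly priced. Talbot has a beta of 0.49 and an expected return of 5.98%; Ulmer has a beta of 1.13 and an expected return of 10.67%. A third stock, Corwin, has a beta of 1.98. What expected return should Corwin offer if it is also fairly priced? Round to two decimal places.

16.90%

MRP (SML slope) = (10.67% − 5.98%) / (1.13 − 0.49) = 4.69% / 0.64 = 7.3281%
R_f (intercept) = 5.98% − 0.49 × 7.3281% = 2.3892%
E(R_Corwin) = R_f + β × MRP = 2.3892% + 1.98 × 7.3281% = 16.90%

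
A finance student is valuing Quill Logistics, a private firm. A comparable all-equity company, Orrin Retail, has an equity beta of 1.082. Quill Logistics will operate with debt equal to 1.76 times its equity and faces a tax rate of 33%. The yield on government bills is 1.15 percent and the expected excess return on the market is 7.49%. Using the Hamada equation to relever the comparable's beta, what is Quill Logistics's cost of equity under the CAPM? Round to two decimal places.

18.81%

β_L = β_U × [1 + (1 − t)(D/E)] = 1.082 × [1 + (1 − 0.33) × 1.76]
    = 1.082 × [1 + 0.67 × 1.76] = 1.082 × 2.1792 = 2.3579
E(R) = R_f + β_L × MRP = 1.15% + 2.3579 × 7.49% = 18.81%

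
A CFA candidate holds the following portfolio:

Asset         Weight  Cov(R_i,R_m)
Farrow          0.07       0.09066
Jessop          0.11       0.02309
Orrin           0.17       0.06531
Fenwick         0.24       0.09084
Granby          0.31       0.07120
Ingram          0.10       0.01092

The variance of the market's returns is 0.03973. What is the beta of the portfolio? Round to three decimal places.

1.635

β_Farrow = 0.09066 / 0.03973 = 2.2819
β_Jessop = 0.02309 / 0.03973 = 0.5812
β_Orrin = 0.06531 / 0.03973 = 1.6438
β_Fenwick = 0.09084 / 0.03973 = 2.2864
β_Granby = 0.07120 / 0.03973 = 1.7921
β_Ingram = 0.01092 / 0.03973 = 0.2749
β_P = Σ w_i β_i = 0.07×2.2819 + 0.11×0.5812 + 0.17×1.6438 + 0.24×2.2864 + 0.31×1.7921 + 0.10×0.2749 = 1.6349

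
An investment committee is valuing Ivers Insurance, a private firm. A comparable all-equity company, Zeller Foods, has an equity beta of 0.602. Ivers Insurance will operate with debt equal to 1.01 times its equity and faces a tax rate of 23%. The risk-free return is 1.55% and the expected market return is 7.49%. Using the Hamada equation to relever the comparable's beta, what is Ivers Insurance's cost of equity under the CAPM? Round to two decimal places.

7.91%

β_L = β_U × [1 + (1 − t)(D/E)] = 0.602 × [1 + (1 − 0.23) × 1.01]
    = 0.602 × [1 + 0.77 × 1.01] = 0.602 × 1.7777 = 1.0702
MRP = 7.49% − 1.55% = 5.94%
E(R) = R_f + β_L × MRP = 1.55% + 1.0702 × 5.94% = 7.91%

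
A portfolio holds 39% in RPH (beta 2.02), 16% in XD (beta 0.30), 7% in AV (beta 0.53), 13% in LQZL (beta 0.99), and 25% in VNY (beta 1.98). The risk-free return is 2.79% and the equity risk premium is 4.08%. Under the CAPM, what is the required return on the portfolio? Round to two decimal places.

8.90%

β_P = Σ w_i β_i = 0.39×2.02 + 0.16×0.30 + 0.07×0.53 + 0.13×0.99 + 0.25×1.98 = 1.4966
E(R_P) = R_f + β_P × MRP = 2.79% + 1.4966 × 4.08% = 8.90%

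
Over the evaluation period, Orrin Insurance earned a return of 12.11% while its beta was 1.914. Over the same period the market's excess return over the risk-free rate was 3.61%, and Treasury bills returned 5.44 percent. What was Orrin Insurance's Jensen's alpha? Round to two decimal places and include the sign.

-0.24%

CAPM benchmark = R_f + β(R_m − R_f) = 5.44% + 1.914 × 3.61% = 12.34954%
α = actual − benchmark = 12.11% − 12.34954% = -0.24%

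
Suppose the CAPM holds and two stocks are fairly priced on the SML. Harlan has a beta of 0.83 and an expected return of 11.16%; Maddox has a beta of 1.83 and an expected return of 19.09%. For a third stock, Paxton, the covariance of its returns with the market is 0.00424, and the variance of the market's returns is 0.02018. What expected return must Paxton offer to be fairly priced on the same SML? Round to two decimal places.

MRP = (19.09% − 11.16%) / (1.83 − 0.83) = 7.9300%
R_f = 11.16% − 0.83 × 7.9300% = 4.5781%
β_Paxton = Cov / Var(R_m) = 0.00424 / 0.02018 = 0.2101
E(R_Paxton) = R_f + β × MRP = 4.5781% + 0.2101 × 7.9300% = 6.24%

6.24%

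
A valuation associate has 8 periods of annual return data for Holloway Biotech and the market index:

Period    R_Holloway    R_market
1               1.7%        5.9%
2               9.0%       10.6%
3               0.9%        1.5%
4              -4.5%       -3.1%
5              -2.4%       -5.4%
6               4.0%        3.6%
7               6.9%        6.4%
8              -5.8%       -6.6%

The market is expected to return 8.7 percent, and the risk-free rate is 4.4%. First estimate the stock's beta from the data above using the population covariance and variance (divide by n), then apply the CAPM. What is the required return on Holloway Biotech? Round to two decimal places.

Mean R_i = (1.7 + 9.0 + 0.9 − 4.5 − 2.4 + 4.0 + 6.9 − 5.8) / 8 = 1.2250%
Mean R_m = (5.9 + 10.6 + 1.5 − 3.1 − 5.4 + 3.6 + 6.4 − 6.6) / 8 = 1.6125%
Σ(R_i − R̄_i)(R_m − R̄_m) = 214.7275  ⇒  Cov = 214.7275 / 8 = 26.8409
Σ(R_m − R̄_m)² = 264.8688  ⇒  Var(R_m) = 264.8688 / 8 = 33.1086
β = Cov / Var(R_m) = 26.8409 / 33.1086 = 0.8107
MRP = 8.7% − 4.4% = 4.30%
E(R) = R_f + β × MRP = 4.4% + 0.8107 × 4.3% = 7.89%

7.89%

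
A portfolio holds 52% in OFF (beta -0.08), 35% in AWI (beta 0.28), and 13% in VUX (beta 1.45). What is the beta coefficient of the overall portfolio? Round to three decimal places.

0.245

β_P = Σ w_i β_i = 0.52×-0.08 + 0.35×0.28 + 0.13×1.45 = 0.2449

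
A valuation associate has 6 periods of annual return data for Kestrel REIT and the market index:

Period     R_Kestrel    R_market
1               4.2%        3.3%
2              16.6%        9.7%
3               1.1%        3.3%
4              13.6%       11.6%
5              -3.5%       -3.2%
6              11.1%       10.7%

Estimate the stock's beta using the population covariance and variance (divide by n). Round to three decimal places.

Mean R_i = (4.2 + 16.6 + 1.1 + 13.6 − 3.5 + 11.1) / 6 = 7.1833%
Mean R_m = (3.3 + 9.7 + 3.3 + 11.6 − 3.2 + 10.7) / 6 = 5.9000%
Σ(R_i − R̄_i)(R_m − R̄_m) = 211.9500  ⇒  Cov = 211.9500 / 6 = 35.3250
Σ(R_m − R̄_m)² = 166.3000  ⇒  Var(R_m) = 166.3000 / 6 = 27.7167
β = Cov / Var(R_m) = 35.3250 / 27.7167 = 1.2745

1.275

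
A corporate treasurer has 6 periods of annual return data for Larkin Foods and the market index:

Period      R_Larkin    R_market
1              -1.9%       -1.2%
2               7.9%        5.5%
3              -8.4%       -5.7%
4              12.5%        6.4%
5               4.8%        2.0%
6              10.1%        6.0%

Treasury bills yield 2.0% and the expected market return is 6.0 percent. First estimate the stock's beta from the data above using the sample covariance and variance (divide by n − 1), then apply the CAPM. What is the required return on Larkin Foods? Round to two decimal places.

8.49%

Mean R_i = (-1.9 + 7.9 − 8.4 + 12.5 + 4.8 + 10.1) / 6 = 4.1667%
Mean R_m = (-1.2 + 5.5 − 5.7 + 6.4 + 2.0 + 6.0) / 6 = 2.1667%
Σ(R_i − R̄_i)(R_m − R̄_m) = 189.6433  ⇒  Cov = 189.6433 / 5 = 37.9287
Σ(R_m − R̄_m)² = 116.9733  ⇒  Var(R_m) = 116.9733 / 5 = 23.3947
β = Cov / Var(R_m) = 37.9287 / 23.3947 = 1.6213
MRP = 6.0% − 2.0% = 4.00%
E(R) = R_f + β × MRP = 2.0% + 1.6213 × 4.0% = 8.49%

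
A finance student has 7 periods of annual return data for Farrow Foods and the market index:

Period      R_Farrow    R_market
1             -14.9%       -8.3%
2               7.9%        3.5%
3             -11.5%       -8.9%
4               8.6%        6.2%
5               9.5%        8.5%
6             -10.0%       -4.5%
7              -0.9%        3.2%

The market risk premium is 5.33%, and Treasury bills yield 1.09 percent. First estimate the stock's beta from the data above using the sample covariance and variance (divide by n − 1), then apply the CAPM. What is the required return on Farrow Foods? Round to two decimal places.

8.68%

Mean R_i = (-14.9 + 7.9 − 11.5 + 8.6 + 9.5 − 10.0 − 0.9) / 7 = -1.6143%
Mean R_m = (-8.3 + 3.5 − 8.9 + 6.2 + 8.5 − 4.5 + 3.2) / 7 = -0.0429%
Σ(R_i − R̄_i)(R_m − R̄_m) = 429.3757  ⇒  Cov = 429.3757 / 6 = 71.5626
Σ(R_m − R̄_m)² = 301.5171  ⇒  Var(R_m) = 301.5171 / 6 = 50.2529
β = Cov / Var(R_m) = 71.5626 / 50.2529 = 1.4240
E(R) = R_f + β × MRP = 1.09% + 1.4240 × 5.33% = 8.68%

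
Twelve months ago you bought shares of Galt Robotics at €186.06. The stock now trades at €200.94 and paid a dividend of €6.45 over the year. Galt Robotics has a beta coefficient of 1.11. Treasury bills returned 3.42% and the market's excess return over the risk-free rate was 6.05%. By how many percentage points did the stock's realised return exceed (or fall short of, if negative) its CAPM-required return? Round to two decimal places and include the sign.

Realised HPR = (P1 + D1 − P0) / P0 = (200.94 + 6.45 − 186.06) / 186.06 = 21.33 / 186.06 = 11.4640%
CAPM required = R_f + β·MRP = 3.42% + 1.11 × 6.05% = 10.1355%
α = realised − required = 11.4640% − 10.1355% = +1.33%

+1.33%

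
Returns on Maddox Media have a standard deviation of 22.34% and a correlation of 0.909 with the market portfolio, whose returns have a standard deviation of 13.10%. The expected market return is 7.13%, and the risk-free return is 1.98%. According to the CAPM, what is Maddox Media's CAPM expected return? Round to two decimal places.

9.96%

β = ρ × σ_i / σ_m = 0.909 × 22.34% / 13.10% = 1.5502
MRP = 7.13% − 1.98% = 5.15%
E(R) = 1.98% + 1.5502 × 5.15% = 9.96%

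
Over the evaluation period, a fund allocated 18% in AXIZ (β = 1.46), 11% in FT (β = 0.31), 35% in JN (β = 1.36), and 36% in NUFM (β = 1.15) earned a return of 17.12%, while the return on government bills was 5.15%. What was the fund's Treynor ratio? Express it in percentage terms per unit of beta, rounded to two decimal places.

10.09%

β_P = 0.18×1.46 + 0.11×0.31 + 0.35×1.36 + 0.36×1.15 = 1.1869
Treynor = (R_P − R_f) / β_P = (17.12% − 5.15%) / 1.1869 = 11.97% / 1.1869 = 10.09%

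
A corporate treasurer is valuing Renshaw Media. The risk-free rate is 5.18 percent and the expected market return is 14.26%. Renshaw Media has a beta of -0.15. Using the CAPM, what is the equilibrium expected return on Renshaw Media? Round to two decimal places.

Market risk premium = E(R_m) − R_f = 14.26% − 5.18% = 9.08%
E(R) = R_f + β × MRP = 5.18% + -0.15 × 9.08% = 3.82%

3.82%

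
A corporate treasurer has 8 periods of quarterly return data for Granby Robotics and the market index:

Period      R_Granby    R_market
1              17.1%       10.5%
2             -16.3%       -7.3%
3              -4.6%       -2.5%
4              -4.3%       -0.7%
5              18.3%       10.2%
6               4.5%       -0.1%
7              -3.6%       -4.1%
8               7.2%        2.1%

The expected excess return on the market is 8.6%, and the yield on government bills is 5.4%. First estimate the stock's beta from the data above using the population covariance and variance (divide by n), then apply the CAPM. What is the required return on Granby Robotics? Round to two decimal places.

20.68%

Mean R_i = (17.1 − 16.3 − 4.6 − 4.3 + 18.3 + 4.5 − 3.6 + 7.2) / 8 = 2.2875%
Mean R_m = (10.5 − 7.3 − 2.5 − 0.7 + 10.2 − 0.1 − 4.1 + 2.1) / 8 = 1.0125%
Σ(R_i − R̄_i)(R_m − R̄_m) = 510.6113  ⇒  Cov = 510.6113 / 8 = 63.8264
Σ(R_m − R̄_m)² = 287.3488  ⇒  Var(R_m) = 287.3488 / 8 = 35.9186
β = Cov / Var(R_m) = 63.8264 / 35.9186 = 1.7770
E(R) = R_f + β × MRP = 5.4% + 1.7770 × 8.6% = 20.68%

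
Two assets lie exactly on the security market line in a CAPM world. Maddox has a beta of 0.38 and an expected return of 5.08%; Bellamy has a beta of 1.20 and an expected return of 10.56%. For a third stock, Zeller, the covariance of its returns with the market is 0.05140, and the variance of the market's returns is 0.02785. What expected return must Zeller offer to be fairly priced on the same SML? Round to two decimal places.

14.87%

MRP = (10.56% − 5.08%) / (1.20 − 0.38) = 6.6829%
R_f = 5.08% − 0.38 × 6.6829% = 2.5405%
β_Zeller = Cov / Var(R_m) = 0.05140 / 0.02785 = 1.8456
E(R_Zeller) = R_f + β × MRP = 2.5405% + 1.8456 × 6.6829% = 14.87%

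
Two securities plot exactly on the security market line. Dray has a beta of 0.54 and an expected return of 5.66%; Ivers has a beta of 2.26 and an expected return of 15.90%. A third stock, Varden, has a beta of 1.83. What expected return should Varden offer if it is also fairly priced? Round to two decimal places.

MRP (SML slope) = (15.90% − 5.66%) / (2.26 − 0.54) = 10.24% / 1.72 = 5.9535%
R_f (intercept) = 5.66% − 0.54 × 5.9535% = 2.4451%
E(R_Varden) = R_f + β × MRP = 2.4451% + 1.83 × 5.9535% = 13.34%

13.34%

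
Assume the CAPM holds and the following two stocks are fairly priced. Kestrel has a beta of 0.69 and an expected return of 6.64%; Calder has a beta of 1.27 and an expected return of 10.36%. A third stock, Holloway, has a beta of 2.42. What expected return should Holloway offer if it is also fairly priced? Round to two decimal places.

MRP (SML slope) = (10.36% − 6.64%) / (1.27 − 0.69) = 3.72% / 0.58 = 6.4138%
R_f (intercept) = 6.64% − 0.69 × 6.4138% = 2.2145%
E(R_Holloway) = R_f + β × MRP = 2.2145% + 2.42 × 6.4138% = 17.74%

17.74%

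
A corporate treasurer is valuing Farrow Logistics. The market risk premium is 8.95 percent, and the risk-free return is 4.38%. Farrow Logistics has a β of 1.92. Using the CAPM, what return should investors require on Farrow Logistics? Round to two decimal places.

E(R) = R_f + β × MRP = 4.38% + 1.92 × 8.95% = 21.56%

21.56%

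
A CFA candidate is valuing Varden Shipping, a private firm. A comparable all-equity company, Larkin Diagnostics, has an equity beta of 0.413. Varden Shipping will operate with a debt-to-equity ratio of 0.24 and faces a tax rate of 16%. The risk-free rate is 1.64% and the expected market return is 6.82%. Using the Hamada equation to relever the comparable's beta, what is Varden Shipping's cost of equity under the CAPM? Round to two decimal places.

4.21%

β_L = β_U × [1 + (1 − t)(D/E)] = 0.413 × [1 + (1 − 0.16) × 0.24]
    = 0.413 × [1 + 0.84 × 0.24] = 0.413 × 1.2016 = 0.4963
MRP = 6.82% − 1.64% = 5.18%
E(R) = R_f + β_L × MRP = 1.64% + 0.4963 × 5.18% = 4.21%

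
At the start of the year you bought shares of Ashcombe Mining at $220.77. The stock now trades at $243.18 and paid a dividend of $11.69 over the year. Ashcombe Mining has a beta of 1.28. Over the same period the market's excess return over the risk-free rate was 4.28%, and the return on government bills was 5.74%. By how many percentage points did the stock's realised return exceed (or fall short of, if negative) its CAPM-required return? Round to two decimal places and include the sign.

Realised HPR = (P1 + D1 − P0) / P0 = (243.18 + 11.69 − 220.77) / 220.77 = 34.10 / 220.77 = 15.4459%
CAPM required = R_f + β·MRP = 5.74% + 1.28 × 4.28% = 11.2184%
α = realised − required = 15.4459% − 11.2184% = +4.23%

+4.23%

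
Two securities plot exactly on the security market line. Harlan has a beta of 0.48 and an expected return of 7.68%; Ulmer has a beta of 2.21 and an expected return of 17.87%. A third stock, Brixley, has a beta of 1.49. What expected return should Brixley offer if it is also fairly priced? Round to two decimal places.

13.63%

MRP (SML slope) = (17.87% − 7.68%) / (2.21 − 0.48) = 10.19% / 1.73 = 5.8902%
R_f (intercept) = 7.68% − 0.48 × 5.8902% = 4.8527%
E(R_Brixley) = R_f + β × MRP = 4.8527% + 1.49 × 5.8902% = 13.63%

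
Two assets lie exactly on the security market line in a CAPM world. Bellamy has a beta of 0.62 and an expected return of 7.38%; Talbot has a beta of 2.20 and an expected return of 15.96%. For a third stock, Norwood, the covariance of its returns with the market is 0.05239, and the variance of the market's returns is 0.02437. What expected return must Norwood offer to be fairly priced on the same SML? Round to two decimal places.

MRP = (15.96% − 7.38%) / (2.20 − 0.62) = 5.4304%
R_f = 7.38% − 0.62 × 5.4304% = 4.0132%
β_Norwood = Cov / Var(R_m) = 0.05239 / 0.02437 = 2.1498
E(R_Norwood) = R_f + β × MRP = 4.0132% + 2.1498 × 5.4304% = 15.69%

15.69%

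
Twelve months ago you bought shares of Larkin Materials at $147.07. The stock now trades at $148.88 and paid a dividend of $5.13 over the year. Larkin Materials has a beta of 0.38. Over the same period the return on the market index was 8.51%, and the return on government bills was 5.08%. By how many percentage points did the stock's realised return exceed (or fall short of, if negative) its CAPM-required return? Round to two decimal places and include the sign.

Realised HPR = (P1 + D1 − P0) / P0 = (148.88 + 5.13 − 147.07) / 147.07 = 6.94 / 147.07 = 4.7188%
MRP = 8.51% − 5.08% = 3.43%
CAPM required = R_f + β·MRP = 5.08% + 0.38 × 3.43% = 6.3834%
α = realised − required = 4.7188% − 6.3834% = -1.66%

-1.66%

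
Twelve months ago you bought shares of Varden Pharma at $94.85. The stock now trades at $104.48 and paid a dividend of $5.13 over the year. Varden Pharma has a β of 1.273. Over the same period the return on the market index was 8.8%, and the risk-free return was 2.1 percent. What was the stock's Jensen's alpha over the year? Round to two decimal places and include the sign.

Realised HPR = (P1 + D1 − P0) / P0 = (104.48 + 5.13 − 94.85) / 94.85 = 14.76 / 94.85 = 15.5614%
MRP = 8.8% − 2.1% = 6.70%
CAPM required = R_f + β·MRP = 2.1% + 1.273 × 6.7% = 10.6291%
α = realised − required = 15.5614% − 10.6291% = +4.93%

+4.93%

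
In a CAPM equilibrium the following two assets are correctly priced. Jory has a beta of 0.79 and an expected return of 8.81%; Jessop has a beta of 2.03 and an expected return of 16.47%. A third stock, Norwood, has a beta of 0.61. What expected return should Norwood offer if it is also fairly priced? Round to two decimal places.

7.70%

MRP (SML slope) = (16.47% − 8.81%) / (2.03 − 0.79) = 7.66% / 1.24 = 6.1774%
R_f (intercept) = 8.81% − 0.79 × 6.1774% = 3.9299%
E(R_Norwood) = R_f + β × MRP = 3.9299% + 0.61 × 6.1774% = 7.70%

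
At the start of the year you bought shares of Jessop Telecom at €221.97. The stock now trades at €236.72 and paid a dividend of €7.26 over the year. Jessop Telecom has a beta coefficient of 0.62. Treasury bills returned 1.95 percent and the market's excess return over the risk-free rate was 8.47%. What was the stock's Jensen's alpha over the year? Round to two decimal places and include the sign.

+2.71%

Realised HPR = (P1 + D1 − P0) / P0 = (236.72 + 7.26 − 221.97) / 221.97 = 22.01 / 221.97 = 9.9158%
CAPM required = R_f + β·MRP = 1.95% + 0.62 × 8.47% = 7.2014%
α = realised − required = 9.9158% − 7.2014% = +2.71%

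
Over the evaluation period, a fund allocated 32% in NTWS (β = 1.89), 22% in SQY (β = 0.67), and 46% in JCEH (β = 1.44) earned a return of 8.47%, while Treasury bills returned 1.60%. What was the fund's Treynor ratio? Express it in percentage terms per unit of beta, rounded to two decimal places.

4.86%

β_P = 0.32×1.89 + 0.22×0.67 + 0.46×1.44 = 1.4146
Treynor = (R_P − R_f) / β_P = (8.47% − 1.60%) / 1.4146 = 6.87% / 1.4146 = 4.86%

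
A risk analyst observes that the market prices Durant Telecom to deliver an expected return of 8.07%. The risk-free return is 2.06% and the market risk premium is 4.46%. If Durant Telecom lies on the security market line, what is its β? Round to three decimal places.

1.348

β = (E(R) − R_f) / MRP = (8.07% − 2.06%) / 4.46% = 6.01% / 4.46% = 1.348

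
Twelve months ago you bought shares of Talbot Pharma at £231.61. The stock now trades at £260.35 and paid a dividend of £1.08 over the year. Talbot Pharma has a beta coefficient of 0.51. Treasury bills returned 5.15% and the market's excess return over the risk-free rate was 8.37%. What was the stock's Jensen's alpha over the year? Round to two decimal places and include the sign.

+3.46%

Realised HPR = (P1 + D1 − P0) / P0 = (260.35 + 1.08 − 231.61) / 231.61 = 29.82 / 231.61 = 12.8751%
CAPM required = R_f + β·MRP = 5.15% + 0.51 × 8.37% = 9.4187%
α = realised − required = 12.8751% − 9.4187% = +3.46%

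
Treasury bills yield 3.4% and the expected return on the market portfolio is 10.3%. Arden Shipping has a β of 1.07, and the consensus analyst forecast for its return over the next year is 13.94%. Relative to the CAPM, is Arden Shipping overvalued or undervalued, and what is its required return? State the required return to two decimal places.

MRP = 10.3% − 3.4% = 6.90%
Required return = R_f + β·MRP = 3.4% + 1.07 × 6.9% = 10.78%
Forecast 13.94% > required 10.78% → the stock plots above the SML → undervalued.

Undervalued; required return 10.78%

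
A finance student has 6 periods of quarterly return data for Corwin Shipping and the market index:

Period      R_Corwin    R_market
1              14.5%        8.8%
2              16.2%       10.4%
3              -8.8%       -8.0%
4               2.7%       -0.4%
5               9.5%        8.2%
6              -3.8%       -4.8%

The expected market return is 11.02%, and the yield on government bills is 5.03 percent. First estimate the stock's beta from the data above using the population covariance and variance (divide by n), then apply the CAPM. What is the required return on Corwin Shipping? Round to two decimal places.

12.65%

Mean R_i = (14.5 + 16.2 − 8.8 + 2.7 + 9.5 − 3.8) / 6 = 5.0500%
Mean R_m = (8.8 + 10.4 − 8.0 − 0.4 + 8.2 − 4.8) / 6 = 2.3667%
Σ(R_i − R̄_i)(R_m − R̄_m) = 389.8300  ⇒  Cov = 389.8300 / 6 = 64.9717
Σ(R_m − R̄_m)² = 306.4333  ⇒  Var(R_m) = 306.4333 / 6 = 51.0722
β = Cov / Var(R_m) = 64.9717 / 51.0722 = 1.2722
MRP = 11.02% − 5.03% = 5.99%
E(R) = R_f + β × MRP = 5.03% + 1.2722 × 5.99% = 12.65%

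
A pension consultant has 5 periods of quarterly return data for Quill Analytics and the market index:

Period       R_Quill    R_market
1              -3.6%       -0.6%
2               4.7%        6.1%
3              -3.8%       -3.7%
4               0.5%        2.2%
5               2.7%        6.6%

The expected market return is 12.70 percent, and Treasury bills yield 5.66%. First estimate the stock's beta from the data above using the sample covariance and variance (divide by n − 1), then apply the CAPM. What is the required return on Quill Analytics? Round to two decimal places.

Mean R_i = (-3.6 + 4.7 − 3.8 + 0.5 + 2.7) / 5 = 0.1000%
Mean R_m = (-0.6 + 6.1 − 3.7 + 2.2 + 6.6) / 5 = 2.1200%
Σ(R_i − R̄_i)(R_m − R̄_m) = 62.7500  ⇒  Cov = 62.7500 / 4 = 15.6875
Σ(R_m − R̄_m)² = 77.1880  ⇒  Var(R_m) = 77.1880 / 4 = 19.2970
β = Cov / Var(R_m) = 15.6875 / 19.2970 = 0.8130
MRP = 12.70% − 5.66% = 7.04%
E(R) = R_f + β × MRP = 5.66% + 0.8130 × 7.04% = 11.38%

11.38%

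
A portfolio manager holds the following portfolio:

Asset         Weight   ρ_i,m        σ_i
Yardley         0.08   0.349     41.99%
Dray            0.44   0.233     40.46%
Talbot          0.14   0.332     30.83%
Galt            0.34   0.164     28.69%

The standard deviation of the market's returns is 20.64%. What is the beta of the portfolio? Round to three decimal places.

0.405

β_Yardley = 0.349 × 41.99% / 20.64% = 0.7100
β_Dray = 0.233 × 40.46% / 20.64% = 0.4567
β_Talbot = 0.332 × 30.83% / 20.64% = 0.4959
β_Galt = 0.164 × 28.69% / 20.64% = 0.2280
β_P = Σ w_i β_i = 0.08×0.7100 + 0.44×0.4567 + 0.14×0.4959 + 0.34×0.2280 = 0.4047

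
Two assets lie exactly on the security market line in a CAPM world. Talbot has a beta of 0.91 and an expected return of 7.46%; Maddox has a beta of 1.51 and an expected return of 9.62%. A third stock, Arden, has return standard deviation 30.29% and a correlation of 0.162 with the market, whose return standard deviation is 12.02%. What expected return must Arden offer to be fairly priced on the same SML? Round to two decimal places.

5.65%

MRP = (9.62% − 7.46%) / (1.51 − 0.91) = 3.6000%
R_f = 7.46% − 0.91 × 3.6000% = 4.1840%
β_Arden = ρ·σ_i/σ_m = 0.162 × 30.29 / 12.02 = 0.4082
E(R_Arden) = R_f + β × MRP = 4.1840% + 0.4082 × 3.6000% = 5.65%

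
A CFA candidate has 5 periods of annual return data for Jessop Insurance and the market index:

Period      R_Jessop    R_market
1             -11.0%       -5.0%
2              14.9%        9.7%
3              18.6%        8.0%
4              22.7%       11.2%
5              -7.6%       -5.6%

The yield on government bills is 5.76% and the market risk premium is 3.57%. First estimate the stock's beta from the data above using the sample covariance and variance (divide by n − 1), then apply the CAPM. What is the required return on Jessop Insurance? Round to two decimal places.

12.40%

Mean R_i = (-11.0 + 14.9 + 18.6 + 22.7 − 7.6) / 5 = 7.5200%
Mean R_m = (-5.0 + 9.7 + 8.0 + 11.2 − 5.6) / 5 = 3.6600%
Σ(R_i − R̄_i)(R_m − R̄_m) = 507.5140  ⇒  Cov = 507.5140 / 4 = 126.8785
Σ(R_m − R̄_m)² = 272.9120  ⇒  Var(R_m) = 272.9120 / 4 = 68.2280
β = Cov / Var(R_m) = 126.8785 / 68.2280 = 1.8596
E(R) = R_f + β × MRP = 5.76% + 1.8596 × 3.57% = 12.40%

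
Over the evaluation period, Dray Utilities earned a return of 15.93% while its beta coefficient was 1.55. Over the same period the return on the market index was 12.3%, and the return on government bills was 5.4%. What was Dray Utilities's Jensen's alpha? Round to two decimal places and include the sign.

-0.17%

Market excess return = 12.3% − 5.4% = 6.90%
CAPM benchmark = R_f + β(R_m − R_f) = 5.4% + 1.55 × 6.9% = 16.0950%
α = actual − benchmark = 15.93% − 16.0950% = -0.17%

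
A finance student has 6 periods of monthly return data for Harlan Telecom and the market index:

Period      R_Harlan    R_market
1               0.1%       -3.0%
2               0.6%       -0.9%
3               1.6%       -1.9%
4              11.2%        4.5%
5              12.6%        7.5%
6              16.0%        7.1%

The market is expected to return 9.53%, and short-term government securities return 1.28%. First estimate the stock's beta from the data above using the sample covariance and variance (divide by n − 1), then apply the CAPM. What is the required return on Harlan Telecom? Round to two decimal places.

Mean R_i = (0.1 + 0.6 + 1.6 + 11.2 + 12.6 + 16.0) / 6 = 7.0167%
Mean R_m = (-3.0 − 0.9 − 1.9 + 4.5 + 7.5 + 7.1) / 6 = 2.2167%
Σ(R_i − R̄_i)(R_m − R̄_m) = 161.2983  ⇒  Cov = 161.2983 / 5 = 32.2597
Σ(R_m − R̄_m)² = 110.8483  ⇒  Var(R_m) = 110.8483 / 5 = 22.1697
β = Cov / Var(R_m) = 32.2597 / 22.1697 = 1.4551
MRP = 9.53% − 1.28% = 8.25%
E(R) = R_f + β × MRP = 1.28% + 1.4551 × 8.25% = 13.28%

13.28%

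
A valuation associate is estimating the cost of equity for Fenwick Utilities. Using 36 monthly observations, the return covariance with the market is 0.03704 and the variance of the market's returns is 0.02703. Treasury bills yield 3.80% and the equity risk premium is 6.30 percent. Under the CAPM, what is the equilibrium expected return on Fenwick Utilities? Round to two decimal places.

β = Cov(R_i, R_m) / Var(R_m) = 0.03704 / 0.02703 = 1.3703
E(R) = R_f + β × MRP = 3.80% + 1.3703 × 6.30% = 12.43%

12.43%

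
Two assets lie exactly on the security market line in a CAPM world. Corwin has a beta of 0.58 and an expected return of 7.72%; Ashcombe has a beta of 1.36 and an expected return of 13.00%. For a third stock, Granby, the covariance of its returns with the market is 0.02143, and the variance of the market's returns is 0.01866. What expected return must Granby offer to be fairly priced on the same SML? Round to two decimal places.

11.57%

MRP = (13.00% − 7.72%) / (1.36 − 0.58) = 6.7692%
R_f = 7.72% − 0.58 × 6.7692% = 3.7939%
β_Granby = Cov / Var(R_m) = 0.02143 / 0.01866 = 1.1484
E(R_Granby) = R_f + β × MRP = 3.7939% + 1.1484 × 6.7692% = 11.57%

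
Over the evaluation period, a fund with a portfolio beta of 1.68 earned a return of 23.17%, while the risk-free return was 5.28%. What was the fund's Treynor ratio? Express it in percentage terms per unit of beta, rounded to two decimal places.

Treynor = (R_P − R_f) / β_P = (23.17% − 5.28%) / 1.6800 = 17.89% / 1.6800 = 10.65%

10.65%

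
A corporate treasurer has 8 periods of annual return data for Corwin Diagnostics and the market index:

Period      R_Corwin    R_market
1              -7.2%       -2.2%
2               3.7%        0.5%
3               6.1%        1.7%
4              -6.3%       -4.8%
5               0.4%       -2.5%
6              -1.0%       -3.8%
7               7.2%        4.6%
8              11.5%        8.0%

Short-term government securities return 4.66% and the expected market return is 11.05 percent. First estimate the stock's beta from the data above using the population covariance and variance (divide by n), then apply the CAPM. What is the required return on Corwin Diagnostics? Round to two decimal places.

Mean R_i = (-7.2 + 3.7 + 6.1 − 6.3 + 0.4 − 1.0 + 7.2 + 11.5) / 8 = 1.8000%
Mean R_m = (-2.2 + 0.5 + 1.7 − 4.8 − 2.5 − 3.8 + 4.6 + 8.0) / 8 = 0.1875%
Σ(R_i − R̄_i)(R_m − R̄_m) = 183.5200  ⇒  Cov = 183.5200 / 8 = 22.9400
Σ(R_m − R̄_m)² = 136.5888  ⇒  Var(R_m) = 136.5888 / 8 = 17.0736
β = Cov / Var(R_m) = 22.9400 / 17.0736 = 1.3436
MRP = 11.05% − 4.66% = 6.39%
E(R) = R_f + β × MRP = 4.66% + 1.3436 × 6.39% = 13.25%

13.25%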